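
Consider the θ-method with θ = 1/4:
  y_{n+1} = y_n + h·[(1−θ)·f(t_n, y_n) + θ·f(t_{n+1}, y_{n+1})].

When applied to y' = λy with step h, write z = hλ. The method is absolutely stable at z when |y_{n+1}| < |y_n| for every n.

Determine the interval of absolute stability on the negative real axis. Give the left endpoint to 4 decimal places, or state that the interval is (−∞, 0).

With y'=λy (z=hλ):
  y_{n+1} = y_n + z·[3/4·y_n + 1/4·y_{n+1}] ⇒ (1 − 1/4z)y_{n+1} = (1 + 3/4z)y_n
  ⇒ R(z) = (1 + 3/4z)/(1 − 1/4z).

Find x<0 with |R(x)|<1.
x=-0.86: |R|=0.2922
R=−1: 1+3/4x = −1+1/4x ⇒ -1/2x=2 ⇒ x=2/(-1/2)=-4.0000
Confirm numerically:
  x=-3.190: |R|=0.77469 <1
  x=-2.543: |R|=0.55464 <1
  x=-2.070: |R|=0.36409 <1
  x=-4.193: |R|=1.04711 >1
  x=-4.145: |R|=1.03560 >1
Stable set (-4.0000, 0).

z∈(-4.0000,0).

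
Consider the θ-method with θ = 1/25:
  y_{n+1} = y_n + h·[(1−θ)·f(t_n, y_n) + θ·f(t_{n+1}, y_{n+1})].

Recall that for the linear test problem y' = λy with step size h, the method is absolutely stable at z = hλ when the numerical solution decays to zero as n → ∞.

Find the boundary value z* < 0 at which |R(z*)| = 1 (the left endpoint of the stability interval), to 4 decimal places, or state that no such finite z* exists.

left endpoint -2.1739.

With y'=λy (z=hλ):
  y_{n+1} = y_n + z·[24/25·y_n + 1/25·y_{n+1}] ⇒ (1 − 1/25z)y_{n+1} = (1 + 24/25z)y_n
  R(z) = (1 + 24/25z)/(1 − 1/25z).

Find x<0 with |R(x)|<1.
x=-1.57: |R|=0.4772
R=−1: 1+24/25x = −1+1/25x ⇒ -23/25x=2 ⇒ x=2/(-23/25)=-2.1739
Confirm numerically:
  x=-1.950: |R|=0.80891 <1
  x=-1.748: |R|=0.63377 <1
  x=-1.305: |R|=0.24026 <1
  x=-2.730: |R|=1.46123 >1
  x=-2.450: |R|=1.23133 >1
Interval (-2.1739, 0).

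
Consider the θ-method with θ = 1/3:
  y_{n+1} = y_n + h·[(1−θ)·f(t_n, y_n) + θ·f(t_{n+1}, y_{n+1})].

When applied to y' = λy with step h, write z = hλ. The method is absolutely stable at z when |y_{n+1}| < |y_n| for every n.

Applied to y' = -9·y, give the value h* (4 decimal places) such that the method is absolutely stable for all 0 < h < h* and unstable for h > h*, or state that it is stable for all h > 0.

Test eqn y'=λy, z=hλ:
  y_{n+1} = y_n + z·[2/3·y_n + 1/3·y_{n+1}] ⇒ (1 − 1/3z)y_{n+1} = (1 + 2/3z)y_n
  R(z) = (1 + 2/3z)/(1 − 1/3z).

Find x<0 with |R(x)|<1.
x=-1.52: |R|=0.0088
R=−1: 1+2/3x = −1+1/3x ⇒ -1/3x=2 ⇒ x=2/(-1/3)=-6.0000
Confirm numerically:
  x=-5.971: |R|=0.99677 <1
  x=-4.908: |R|=0.86191 <1
  x=-4.732: |R|=0.83601 <1
  x=-6.335: |R|=1.03589 >1
  x=-6.254: |R|=1.02745 >1
  x=-6.060: |R|=1.00662 >1
Interval (-6.0000, 0).

(-6.0000,0); λ=-9 ⇒ h* = (6)/9 = 0.6667.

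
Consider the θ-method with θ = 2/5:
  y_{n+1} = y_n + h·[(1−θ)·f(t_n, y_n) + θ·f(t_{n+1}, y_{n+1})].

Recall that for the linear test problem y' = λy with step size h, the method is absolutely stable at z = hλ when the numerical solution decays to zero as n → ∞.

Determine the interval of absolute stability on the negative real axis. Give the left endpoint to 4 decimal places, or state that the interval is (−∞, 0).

On y'=λy, z=hλ:
  y_{n+1} = y_n + z·[3/5·y_n + 2/5·y_{n+1}] ⇒ (1 − 2/5z)y_{n+1} = (1 + 3/5z)y_n
  so R(z) = (1 + 3/5z)/(1 − 2/5z).

Find x<0 with |R(x)|<1.
x=-0.4: |R|=0.6552
R=−1: 1+3/5x = −1+2/5x ⇒ -1/5x=2 ⇒ x=2/(-1/5)=-10.0000
Confirm numerically:
  x=-9.387: |R|=0.97422 <1
  x=-8.636: |R|=0.93876 <1
  x=-6.094: |R|=0.77275 <1
  x=-10.564: |R|=1.02159 >1
  x=-10.426: |R|=1.01648 >1
  x=-10.287: |R|=1.01122 >1
So |R|<1 on (-10.0000, 0).

(-10.0000, 0).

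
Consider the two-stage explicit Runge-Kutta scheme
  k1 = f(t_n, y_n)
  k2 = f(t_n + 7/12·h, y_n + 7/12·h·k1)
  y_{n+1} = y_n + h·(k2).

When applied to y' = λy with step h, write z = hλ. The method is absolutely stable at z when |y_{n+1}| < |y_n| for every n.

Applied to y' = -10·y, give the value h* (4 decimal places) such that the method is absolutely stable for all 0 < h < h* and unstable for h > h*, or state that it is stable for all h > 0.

On y'=λy, z=hλ:
  k1=λy_n ⇒ h·k1=z·y_n;  k2=λ(1+7/12z)y_n ⇒ h·k2=z(1+7/12z)y_n
  y_{n+1}/y_n = 1 + z(1+7/12z) = 1 + z + 7/12z²
  R(z) = 1 + z + 7/12z².

Solve |R(x)|<1 on ℝ⁻.
x=-1.5: |R|=0.8125
R=1: x+7/12x²=0 ⇒ x=−12/7=-1.7143; min R=1−1/(4·7/12)=0.5714>−1
Confirm numerically:
  x=-1.690: |R|=0.97606 <1
  x=-1.509: |R|=0.81930 <1
  x=-1.464: |R|=0.78626 <1
  x=-2.266: |R|=1.72927 >1
  x=-2.239: |R|=1.68532 >1
Stable set (-1.7143, 0).

(-1.7143,0); λ=-10 ⇒ h* = (12/7)/10 = 0.1714.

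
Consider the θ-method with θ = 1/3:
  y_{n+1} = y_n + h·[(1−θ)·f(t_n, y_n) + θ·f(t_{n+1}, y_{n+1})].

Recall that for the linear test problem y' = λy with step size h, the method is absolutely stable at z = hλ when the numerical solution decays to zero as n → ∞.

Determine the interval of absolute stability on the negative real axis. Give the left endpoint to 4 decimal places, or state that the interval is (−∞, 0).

(-6.0000, 0).

Test eqn y'=λy, z=hλ:
  y_{n+1} = y_n + z·[2/3·y_n + 1/3·y_{n+1}] ⇒ (1 − 1/3z)y_{n+1} = (1 + 2/3z)y_n
  so R(z) = (1 + 2/3z)/(1 − 1/3z).

Boundary: |R(x)|=1, x<0.
x=-0.75: |R|=0.4000
R=−1: 1+2/3x = −1+1/3x ⇒ -1/3x=2 ⇒ x=2/(-1/3)=-6.0000
Confirm numerically:
  x=-5.855: |R|=0.98363 <1
  x=-5.518: |R|=0.94341 <1
  x=-4.393: |R|=0.78263 <1
  x=-2.703: |R|=0.42188 <1
  x=-6.486: |R|=1.05123 >1
  x=-6.235: |R|=1.02545 >1
  x=-6.105: |R|=1.01153 >1
Stable set (-6.0000, 0).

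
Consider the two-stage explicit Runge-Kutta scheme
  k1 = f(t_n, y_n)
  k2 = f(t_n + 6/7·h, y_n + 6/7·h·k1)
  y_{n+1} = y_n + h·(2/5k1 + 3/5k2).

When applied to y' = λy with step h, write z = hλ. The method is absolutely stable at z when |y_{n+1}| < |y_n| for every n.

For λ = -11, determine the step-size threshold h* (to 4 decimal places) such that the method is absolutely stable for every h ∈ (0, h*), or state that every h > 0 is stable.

(-1.9444,0); λ=-11 ⇒ h* = (35/18)/11 = 0.1768.

With y'=λy (z=hλ):
  k1=λy_n ⇒ h·k1=z·y_n;  k2=λ(1+6/7z)y_n ⇒ h·k2=z(1+6/7z)y_n
  y_{n+1}/y_n = 1 + 2/5z + 3/5z(1+6/7z) = 1 + z + 18/35z²
  R(z) = 1 + z + 18/35z².

Solve |R(x)|<1 on ℝ⁻.
x=-0.92: |R|=0.5153
R=1: x+18/35x²=0 ⇒ x=−35/18=-1.9444; min R=1−1/(4·18/35)=0.5139>−1
Confirm numerically:
  x=-1.888: |R|=0.94519 <1
  x=-1.622: |R|=0.73103 <1
  x=-1.503: |R|=0.65878 <1
  x=-1.042: |R|=0.51639 <1
  x=-2.337: |R|=1.47181 >1
  x=-2.168: |R|=1.24926 >1
  x=-2.167: |R|=1.24803 >1
Stable set (-1.9444, 0).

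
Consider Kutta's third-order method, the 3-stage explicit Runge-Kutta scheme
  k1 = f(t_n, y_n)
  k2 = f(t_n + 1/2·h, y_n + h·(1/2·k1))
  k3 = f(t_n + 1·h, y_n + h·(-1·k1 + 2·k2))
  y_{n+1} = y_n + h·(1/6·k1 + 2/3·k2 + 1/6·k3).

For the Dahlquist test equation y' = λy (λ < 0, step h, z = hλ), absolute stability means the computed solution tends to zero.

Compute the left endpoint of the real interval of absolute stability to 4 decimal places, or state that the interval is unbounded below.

z* = -2.5127.

With y'=λy (z=hλ):
  order 3, 3-stage ⇒ R(z)=1+z+z^2/2+z^3/6
  (e.g. R(-1.58)=0.01081, |R|=0.01081)

Find x<0 with |R(x)|<1.
x=-1.58: |R|=0.0108
|R(-2.08)|=0.4166 |R(-1.5)|=0.0625 |R(-1.4)|=0.1227
Bisect:
  x_lo=-3.2912 |R|=2.8170  x_hi=-0.3951 |R|=0.6727
  mid=-1.84315 |R|=0.18814 →hi
  mid=-2.56718 |R|=1.09177 →lo
  mid=-2.20517 |R|=0.56099 →hi
  mid=-2.38618 |R|=0.80367 →hi
  mid=-2.47668 |R|=0.94168 →hi
  mid=-2.52193 |R|=1.01517 →lo
  mid=-2.49930 |R|=0.97804 →hi
  mid=-2.51062 |R|=0.99651 →hi
  mid=-2.51627 |R|=1.00581 →lo
  ...
  [-2.51292,-2.51274] ⇒ x*=-2.5127
Stable set (-2.5127, 0).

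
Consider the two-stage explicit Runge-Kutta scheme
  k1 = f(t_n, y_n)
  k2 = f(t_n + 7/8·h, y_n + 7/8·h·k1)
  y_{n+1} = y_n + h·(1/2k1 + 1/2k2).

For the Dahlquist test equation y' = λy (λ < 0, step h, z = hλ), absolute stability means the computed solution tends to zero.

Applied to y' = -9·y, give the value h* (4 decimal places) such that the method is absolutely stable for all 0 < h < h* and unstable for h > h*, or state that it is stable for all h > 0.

Test eqn y'=λy, z=hλ:
  k1=λy_n ⇒ h·k1=z·y_n;  k2=λ(1+7/8z)y_n ⇒ h·k2=z(1+7/8z)y_n
  y_{n+1}/y_n = 1 + 1/2z + 1/2z(1+7/8z) = 1 + z + 7/16z²
  ⇒ R(z) = 1 + z + 7/16z².

Solve |R(x)|<1 on ℝ⁻.
x=-1.34: |R|=0.4456
R=1: x+7/16x²=0 ⇒ x=−16/7=-2.2857; min R=1−1/(4·7/16)=0.4286>−1
Confirm numerically:
  x=-1.706: |R|=0.56732 <1
  x=-1.081: |R|=0.43025 <1
  x=-1.050: |R|=0.43234 <1
  x=-2.850: |R|=1.70359 >1
  x=-2.673: |R|=1.45291 >1
  x=-2.412: |R|=1.13326 >1
So |R|<1 on (-2.2857, 0).

(-2.2857,0); λ=-9 ⇒ h* = (16/7)/9 = 0.2540.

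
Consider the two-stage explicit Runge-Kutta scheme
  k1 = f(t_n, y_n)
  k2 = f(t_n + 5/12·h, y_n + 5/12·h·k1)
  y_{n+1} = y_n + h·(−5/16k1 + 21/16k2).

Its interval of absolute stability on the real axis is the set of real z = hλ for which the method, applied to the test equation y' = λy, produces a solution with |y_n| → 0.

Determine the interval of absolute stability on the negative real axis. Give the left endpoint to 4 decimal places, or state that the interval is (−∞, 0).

Test eqn y'=λy, z=hλ:
  k1=λy_n ⇒ h·k1=z·y_n;  k2=λ(1+5/12z)y_n ⇒ h·k2=z(1+5/12z)y_n
  y_{n+1}/y_n = 1 − 5/16z + 21/16z(1+5/12z) = 1 + z + 35/64z²
  R(z) = 1 + z + 35/64z².

Solve |R(x)|<1 on ℝ⁻.
x=-1.16: |R|=0.5759
R=1: x+35/64x²=0 ⇒ x=−64/35=-1.8286; min R=1−1/(4·35/64)=0.5429>−1
Confirm numerically:
  x=-1.258: |R|=0.60746 <1
  x=-1.221: |R|=0.59430 <1
  x=-0.838: |R|=0.54604 <1
  x=-0.796: |R|=0.55051 <1
  x=-2.327: |R|=1.63429 >1
  x=-2.213: |R|=1.46525 >1
  x=-1.884: |R|=1.05711 >1
Interval (-1.8286, 0).

(-1.8286, 0).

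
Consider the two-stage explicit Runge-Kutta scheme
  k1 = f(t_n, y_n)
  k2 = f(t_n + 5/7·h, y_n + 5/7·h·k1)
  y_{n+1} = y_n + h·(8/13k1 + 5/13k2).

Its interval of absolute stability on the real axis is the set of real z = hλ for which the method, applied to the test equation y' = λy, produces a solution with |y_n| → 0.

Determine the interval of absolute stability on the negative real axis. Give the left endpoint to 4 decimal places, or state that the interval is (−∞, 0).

With y'=λy (z=hλ):
  k1=λy_n ⇒ h·k1=z·y_n;  k2=λ(1+5/7z)y_n ⇒ h·k2=z(1+5/7z)y_n
  y_{n+1}/y_n = 1 + 8/13z + 5/13z(1+5/7z) = 1 + z + 25/91z²
  Hence R(z) = 1 + z + 25/91z².

Find x<0 with |R(x)|<1.
x=-1.5: |R|=0.1181
R=1: x+25/91x²=0 ⇒ x=−91/25=-3.6400; min R=1−1/(4·25/91)=0.0900>−1
Confirm numerically:
  x=-3.534: |R|=0.89709 <1
  x=-2.340: |R|=0.16429 <1
  x=-1.842: |R|=0.09013 <1
  x=-3.922: |R|=1.30385 >1
  x=-3.744: |R|=1.10697 >1
  x=-3.706: |R|=1.06720 >1
So |R|<1 on (-3.6400, 0).

(-3.6400, 0).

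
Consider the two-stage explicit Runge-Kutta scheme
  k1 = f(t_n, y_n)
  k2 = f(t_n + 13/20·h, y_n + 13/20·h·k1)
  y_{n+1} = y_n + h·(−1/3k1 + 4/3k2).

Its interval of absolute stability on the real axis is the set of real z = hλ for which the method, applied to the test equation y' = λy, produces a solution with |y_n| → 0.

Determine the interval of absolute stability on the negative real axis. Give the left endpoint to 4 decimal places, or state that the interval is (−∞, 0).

On y'=λy, z=hλ:
  k1=λy_n ⇒ h·k1=z·y_n;  k2=λ(1+13/20z)y_n ⇒ h·k2=z(1+13/20z)y_n
  y_{n+1}/y_n = 1 − 1/3z + 4/3z(1+13/20z) = 1 + z + 13/15z²
  Hence R(z) = 1 + z + 13/15z².

Boundary: |R(x)|=1, x<0.
x=-1.63: |R|=1.6726
R=1: x+13/15x²=0 ⇒ x=−15/13=-1.1538; min R=1−1/(4·13/15)=0.7115>−1
Confirm numerically:
  x=-0.945: |R|=0.82895 <1
  x=-0.936: |R|=0.82328 <1
  x=-0.716: |R|=0.72830 <1
  x=-0.526: |R|=0.71379 <1
  x=-1.531: |R|=1.50043 >1
  x=-1.441: |R|=1.35862 >1
  x=-1.421: |R|=1.32901 >1
Stable set (-1.1538, 0).

(-1.1538, 0).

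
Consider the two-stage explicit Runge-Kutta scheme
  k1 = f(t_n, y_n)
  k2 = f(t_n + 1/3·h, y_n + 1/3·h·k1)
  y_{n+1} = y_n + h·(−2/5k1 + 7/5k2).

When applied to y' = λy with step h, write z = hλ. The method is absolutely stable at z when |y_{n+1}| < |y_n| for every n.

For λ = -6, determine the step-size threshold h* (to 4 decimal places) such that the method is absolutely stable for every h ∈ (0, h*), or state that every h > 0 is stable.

Set f=λy, z=hλ:
  k1=λy_n ⇒ h·k1=z·y_n;  k2=λ(1+1/3z)y_n ⇒ h·k2=z(1+1/3z)y_n
  y_{n+1}/y_n = 1 − 2/5z + 7/5z(1+1/3z) = 1 + z + 7/15z²
  Hence R(z) = 1 + z + 7/15z².

Need |R(x)|<1, x<0.
x=-1.04: |R|=0.4647
R=1: x+7/15x²=0 ⇒ x=−15/7=-2.1429; min R=1−1/(4·7/15)=0.4643>−1
Confirm numerically:
  x=-2.064: |R|=0.92404 <1
  x=-1.738: |R|=0.67163 <1
  x=-1.702: |R|=0.64984 <1
  x=-1.412: |R|=0.51841 <1
  x=-2.547: |R|=1.48036 >1
  x=-2.164: |R|=1.02135 >1
So |R|<1 on (-2.1429, 0).

(-2.1429,0); λ=-6 ⇒ h* = (15/7)/6 = 0.3571.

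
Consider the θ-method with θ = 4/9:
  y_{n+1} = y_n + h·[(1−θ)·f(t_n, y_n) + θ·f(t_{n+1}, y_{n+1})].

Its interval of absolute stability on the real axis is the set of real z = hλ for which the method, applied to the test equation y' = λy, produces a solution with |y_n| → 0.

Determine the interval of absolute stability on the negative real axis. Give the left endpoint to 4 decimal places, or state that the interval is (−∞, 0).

(-18.0000, 0).

Set f=λy, z=hλ:
  y_{n+1} = y_n + z·[5/9·y_n + 4/9·y_{n+1}] ⇒ (1 − 4/9z)y_{n+1} = (1 + 5/9z)y_n
  Hence R(z) = (1 + 5/9z)/(1 − 4/9z).

Boundary: |R(x)|=1, x<0.
x=-1.5: |R|=0.1000
R=−1: 1+5/9x = −1+4/9x ⇒ -1/9x=2 ⇒ x=2/(-1/9)=-18.0000
Confirm numerically:
  x=-16.738: |R|=0.98338 <1
  x=-13.103: |R|=0.92026 <1
  x=-10.402: |R|=0.84987 <1
  x=-18.374: |R|=1.00453 >1
  x=-18.298: |R|=1.00363 >1
  x=-18.224: |R|=1.00274 >1
Interval (-18.0000, 0).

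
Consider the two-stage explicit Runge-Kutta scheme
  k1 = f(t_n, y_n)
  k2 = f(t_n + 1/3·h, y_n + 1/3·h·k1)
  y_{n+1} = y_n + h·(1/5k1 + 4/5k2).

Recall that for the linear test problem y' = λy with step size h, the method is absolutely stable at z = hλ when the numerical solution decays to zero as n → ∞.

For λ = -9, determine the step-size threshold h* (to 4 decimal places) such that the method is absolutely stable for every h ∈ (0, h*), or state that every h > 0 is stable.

(-3.7500,0); λ=-9 ⇒ h* = (15/4)/9 = 0.4167.

On y'=λy, z=hλ:
  k1=λy_n ⇒ h·k1=z·y_n;  k2=λ(1+1/3z)y_n ⇒ h·k2=z(1+1/3z)y_n
  y_{n+1}/y_n = 1 + 1/5z + 4/5z(1+1/3z) = 1 + z + 4/15z²
  ⇒ R(z) = 1 + z + 4/15z².

Boundary: |R(x)|=1, x<0.
x=-1.72: |R|=0.0689
R=1: x+4/15x²=0 ⇒ x=−15/4=-3.7500; min R=1−1/(4·4/15)=0.0625>−1
Confirm numerically:
  x=-3.198: |R|=0.52925 <1
  x=-2.801: |R|=0.29116 <1
  x=-2.522: |R|=0.17413 <1
  x=-2.245: |R|=0.09901 <1
  x=-4.185: |R|=1.48546 >1
  x=-3.846: |R|=1.09846 >1
Interval (-3.7500, 0).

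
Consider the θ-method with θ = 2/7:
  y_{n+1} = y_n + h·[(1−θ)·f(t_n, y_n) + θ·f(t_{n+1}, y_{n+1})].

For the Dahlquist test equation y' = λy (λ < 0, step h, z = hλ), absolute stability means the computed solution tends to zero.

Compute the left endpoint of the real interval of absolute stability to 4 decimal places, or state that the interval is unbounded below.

Set f=λy, z=hλ:
  y_{n+1} = y_n + z·[5/7·y_n + 2/7·y_{n+1}] ⇒ (1 − 2/7z)y_{n+1} = (1 + 5/7z)y_n
  ⇒ R(z) = (1 + 5/7z)/(1 − 2/7z).

Boundary: |R(x)|=1, x<0.
x=-0.4: |R|=0.6410
R=−1: 1+5/7x = −1+2/7x ⇒ -3/7x=2 ⇒ x=2/(-3/7)=-4.6667
Confirm numerically:
  x=-3.127: |R|=0.65150 <1
  x=-2.997: |R|=0.61451 <1
  x=-2.575: |R|=0.48354 <1
  x=-4.996: |R|=1.05815 >1
  x=-4.868: |R|=1.03609 >1
Interval (-4.6667, 0).

z* = -4.6667.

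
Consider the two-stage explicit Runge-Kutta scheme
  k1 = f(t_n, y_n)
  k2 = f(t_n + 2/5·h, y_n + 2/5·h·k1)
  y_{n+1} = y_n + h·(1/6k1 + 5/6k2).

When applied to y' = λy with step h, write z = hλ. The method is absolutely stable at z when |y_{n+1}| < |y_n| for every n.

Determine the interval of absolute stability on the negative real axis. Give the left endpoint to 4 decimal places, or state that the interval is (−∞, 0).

Set f=λy, z=hλ:
  k1=λy_n ⇒ h·k1=z·y_n;  k2=λ(1+2/5z)y_n ⇒ h·k2=z(1+2/5z)y_n
  y_{n+1}/y_n = 1 + 1/6z + 5/6z(1+2/5z) = 1 + z + 1/3z²
  R(z) = 1 + z + 1/3z².

Solve |R(x)|<1 on ℝ⁻.
x=-1.62: |R|=0.2548
R=1: x+1/3x²=0 ⇒ x=−3=-3.0000; min R=1−1/(4·1/3)=0.2500>−1
Confirm numerically:
  x=-2.892: |R|=0.89589 <1
  x=-2.665: |R|=0.70241 <1
  x=-2.608: |R|=0.65922 <1
  x=-1.777: |R|=0.27558 <1
  x=-3.444: |R|=1.50971 >1
  x=-3.249: |R|=1.26967 >1
  x=-3.173: |R|=1.18298 >1
Interval (-3.0000, 0).

(-3.0000, 0).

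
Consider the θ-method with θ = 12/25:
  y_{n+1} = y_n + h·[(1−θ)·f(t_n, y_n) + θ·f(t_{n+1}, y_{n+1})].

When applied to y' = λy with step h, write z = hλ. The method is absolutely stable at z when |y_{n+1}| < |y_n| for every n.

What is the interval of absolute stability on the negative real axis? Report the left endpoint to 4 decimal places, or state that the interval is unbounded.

With y'=λy (z=hλ):
  y_{n+1} = y_n + z·[13/25·y_n + 12/25·y_{n+1}] ⇒ (1 − 12/25z)y_{n+1} = (1 + 13/25z)y_n
  Hence R(z) = (1 + 13/25z)/(1 − 12/25z).

Find x<0 with |R(x)|<1.
x=-1.44: |R|=0.1485
R=−1: 1+13/25x = −1+12/25x ⇒ -1/25x=2 ⇒ x=2/(-1/25)=-50.0000
Confirm numerically:
  x=-37.228: |R|=0.97293 <1
  x=-25.019: |R|=0.92319 <1
  x=-23.050: |R|=0.91064 <1
  x=-50.277: |R|=1.00044 >1
  x=-50.175: |R|=1.00028 >1
So |R|<1 on (-50.0000, 0).

(-50.0000, 0).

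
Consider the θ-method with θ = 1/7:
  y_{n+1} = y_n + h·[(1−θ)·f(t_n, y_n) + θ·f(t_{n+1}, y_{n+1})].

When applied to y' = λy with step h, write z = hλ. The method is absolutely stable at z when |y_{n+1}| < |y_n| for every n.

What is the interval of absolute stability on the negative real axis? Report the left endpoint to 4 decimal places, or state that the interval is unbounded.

(-2.8000, 0).

On y'=λy, z=hλ:
  y_{n+1} = y_n + z·[6/7·y_n + 1/7·y_{n+1}] ⇒ (1 − 1/7z)y_{n+1} = (1 + 6/7z)y_n
  so R(z) = (1 + 6/7z)/(1 − 1/7z).

Boundary: |R(x)|=1, x<0.
x=-1.52: |R|=0.2488
R=−1: 1+6/7x = −1+1/7x ⇒ -5/7x=2 ⇒ x=2/(-5/7)=-2.8000
Confirm numerically:
  x=-2.684: |R|=0.94011 <1
  x=-1.361: |R|=0.13946 <1
  x=-1.249: |R|=0.05989 <1
  x=-2.989: |R|=1.09460 >1
  x=-2.970: |R|=1.08526 >1
Interval (-2.8000, 0).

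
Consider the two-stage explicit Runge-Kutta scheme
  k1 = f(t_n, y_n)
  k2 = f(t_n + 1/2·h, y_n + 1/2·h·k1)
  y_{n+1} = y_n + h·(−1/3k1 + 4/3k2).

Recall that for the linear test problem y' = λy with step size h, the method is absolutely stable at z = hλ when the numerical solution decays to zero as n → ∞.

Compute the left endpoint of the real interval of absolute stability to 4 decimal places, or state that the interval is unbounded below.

Set f=λy, z=hλ:
  k1=λy_n ⇒ h·k1=z·y_n;  k2=λ(1+1/2z)y_n ⇒ h·k2=z(1+1/2z)y_n
  y_{n+1}/y_n = 1 − 1/3z + 4/3z(1+1/2z) = 1 + z + 2/3z²
  so R(z) = 1 + z + 2/3z².

Boundary: |R(x)|=1, x<0.
x=-0.5: |R|=0.6667
R=1: x+2/3x²=0 ⇒ x=−3/2=-1.5000; min R=1−1/(4·2/3)=0.6250>−1
Confirm numerically:
  x=-1.400: |R|=0.90667 <1
  x=-1.330: |R|=0.84927 <1
  x=-1.035: |R|=0.67915 <1
  x=-1.016: |R|=0.67217 <1
  x=-1.917: |R|=1.53293 >1
  x=-1.592: |R|=1.09764 >1
So |R|<1 on (-1.5000, 0).

left endpoint -1.5000.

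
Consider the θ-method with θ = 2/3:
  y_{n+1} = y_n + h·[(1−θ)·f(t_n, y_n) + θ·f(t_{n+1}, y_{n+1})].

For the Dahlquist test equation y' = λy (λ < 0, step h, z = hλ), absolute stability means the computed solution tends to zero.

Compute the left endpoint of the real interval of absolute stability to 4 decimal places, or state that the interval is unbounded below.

Test eqn y'=λy, z=hλ:
  y_{n+1} = y_n + z·[1/3·y_n + 2/3·y_{n+1}] ⇒ (1 − 2/3z)y_{n+1} = (1 + 1/3z)y_n
  ⇒ R(z) = (1 + 1/3z)/(1 − 2/3z).

Solve |R(x)|<1 on ℝ⁻.
x=-1.69: |R|=0.2053
x=-2: |R|=0.1429
x=-10: |R|=0.3043
x=-100: |R|=0.4778
θ=2/3≥1/2 ⇒ |1+1/3x|<|1−2/3x| ∀x<0 ⇒ unbounded interval.

(−∞, 0) — no finite endpoint.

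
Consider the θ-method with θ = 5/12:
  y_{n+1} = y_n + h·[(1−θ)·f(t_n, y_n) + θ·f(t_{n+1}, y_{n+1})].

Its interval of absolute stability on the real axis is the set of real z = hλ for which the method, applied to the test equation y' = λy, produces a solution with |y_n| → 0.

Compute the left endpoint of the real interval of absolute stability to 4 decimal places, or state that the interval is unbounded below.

Test eqn y'=λy, z=hλ:
  y_{n+1} = y_n + z·[7/12·y_n + 5/12·y_{n+1}] ⇒ (1 − 5/12z)y_{n+1} = (1 + 7/12z)y_n
  Hence R(z) = (1 + 7/12z)/(1 − 5/12z).

Need |R(x)|<1, x<0.
x=-1.34: |R|=0.1401
R=−1: 1+7/12x = −1+5/12x ⇒ -1/6x=2 ⇒ x=2/(-1/6)=-12.0000
Confirm numerically:
  x=-11.288: |R|=0.97919 <1
  x=-9.398: |R|=0.91178 <1
  x=-7.174: |R|=0.79837 <1
  x=-4.962: |R|=0.61760 <1
  x=-12.513: |R|=1.01376 >1
  x=-12.346: |R|=1.00939 >1
  x=-12.271: |R|=1.00739 >1
Interval (-12.0000, 0).

left endpoint -12.0000.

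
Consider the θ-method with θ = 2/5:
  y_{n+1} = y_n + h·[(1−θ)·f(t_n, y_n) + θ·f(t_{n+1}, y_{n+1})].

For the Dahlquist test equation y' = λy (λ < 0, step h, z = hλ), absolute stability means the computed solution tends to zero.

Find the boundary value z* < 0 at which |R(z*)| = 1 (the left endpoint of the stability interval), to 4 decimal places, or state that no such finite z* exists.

Test eqn y'=λy, z=hλ:
  y_{n+1} = y_n + z·[3/5·y_n + 2/5·y_{n+1}] ⇒ (1 − 2/5z)y_{n+1} = (1 + 3/5z)y_n
  ⇒ R(z) = (1 + 3/5z)/(1 − 2/5z).

Boundary: |R(x)|=1, x<0.
x=-1.36: |R|=0.1192
R=−1: 1+3/5x = −1+2/5x ⇒ -1/5x=2 ⇒ x=2/(-1/5)=-10.0000
Confirm numerically:
  x=-8.328: |R|=0.92279 <1
  x=-7.267: |R|=0.86009 <1
  x=-6.966: |R|=0.83974 <1
  x=-6.695: |R|=0.82028 <1
  x=-10.317: |R|=1.01237 >1
  x=-10.108: |R|=1.00428 >1
Stable set (-10.0000, 0).

z* = -10.0000.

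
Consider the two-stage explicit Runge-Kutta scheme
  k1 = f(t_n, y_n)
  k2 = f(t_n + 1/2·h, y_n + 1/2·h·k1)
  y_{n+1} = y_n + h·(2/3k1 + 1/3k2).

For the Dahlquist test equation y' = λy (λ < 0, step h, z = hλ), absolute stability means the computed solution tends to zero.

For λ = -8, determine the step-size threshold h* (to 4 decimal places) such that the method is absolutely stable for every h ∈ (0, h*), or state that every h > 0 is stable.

(-6.0000,0); λ=-8 ⇒ h* = (6)/8 = 0.7500.

Test eqn y'=λy, z=hλ:
  k1=λy_n ⇒ h·k1=z·y_n;  k2=λ(1+1/2z)y_n ⇒ h·k2=z(1+1/2z)y_n
  y_{n+1}/y_n = 1 + 2/3z + 1/3z(1+1/2z) = 1 + z + 1/6z²
  Hence R(z) = 1 + z + 1/6z².

Boundary: |R(x)|=1, x<0.
x=-0.36: |R|=0.6616
R=1: x+1/6x²=0 ⇒ x=−6=-6.0000; min R=1−1/(4·1/6)=-0.5000>−1
Confirm numerically:
  x=-5.124: |R|=0.25190 <1
  x=-4.959: |R|=0.13961 <1
  x=-4.350: |R|=0.19625 <1
  x=-2.905: |R|=0.49850 <1
  x=-6.504: |R|=1.54634 >1
  x=-6.242: |R|=1.25176 >1
So |R|<1 on (-6.0000, 0).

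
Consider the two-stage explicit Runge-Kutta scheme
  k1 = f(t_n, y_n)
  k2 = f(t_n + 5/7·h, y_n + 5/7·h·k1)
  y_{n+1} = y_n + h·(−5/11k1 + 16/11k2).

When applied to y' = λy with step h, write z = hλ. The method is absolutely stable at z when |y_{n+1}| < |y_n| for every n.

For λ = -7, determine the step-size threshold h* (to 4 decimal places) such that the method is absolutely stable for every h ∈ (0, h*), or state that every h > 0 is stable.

(-0.9625,0); λ=-7 ⇒ h* = (77/80)/7 = 0.1375.

Set f=λy, z=hλ:
  k1=λy_n ⇒ h·k1=z·y_n;  k2=λ(1+5/7z)y_n ⇒ h·k2=z(1+5/7z)y_n
  y_{n+1}/y_n = 1 − 5/11z + 16/11z(1+5/7z) = 1 + z + 80/77z²
  so R(z) = 1 + z + 80/77z².

Solve |R(x)|<1 on ℝ⁻.
x=-1.35: |R|=1.5435
R=1: x+80/77x²=0 ⇒ x=−77/80=-0.9625; min R=1−1/(4·80/77)=0.7594>−1
Confirm numerically:
  x=-0.749: |R|=0.83386 <1
  x=-0.738: |R|=0.82786 <1
  x=-0.448: |R|=0.76052 <1
  x=-1.544: |R|=1.93282 >1
  x=-1.444: |R|=1.72238 >1
  x=-1.121: |R|=1.18460 >1
Stable set (-0.9625, 0).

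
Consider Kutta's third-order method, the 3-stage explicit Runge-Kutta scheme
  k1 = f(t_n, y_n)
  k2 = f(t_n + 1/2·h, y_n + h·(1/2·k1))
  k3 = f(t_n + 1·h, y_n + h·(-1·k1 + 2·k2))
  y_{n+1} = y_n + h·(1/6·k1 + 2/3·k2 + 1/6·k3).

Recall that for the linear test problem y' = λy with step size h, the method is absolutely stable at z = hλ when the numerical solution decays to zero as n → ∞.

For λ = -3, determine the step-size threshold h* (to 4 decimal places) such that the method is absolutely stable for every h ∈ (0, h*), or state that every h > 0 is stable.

Test eqn y'=λy, z=hλ:
  order 3, 3-stage ⇒ R(z)=1+z+z^2/2+z^3/6
  (e.g. R(-0.4)=0.66933, |R|=0.66933)

Boundary: |R(x)|=1, x<0.
x=-0.4: |R|=0.6693
|R(-1.81)|=0.1602 |R(-1.6)|=0.0027 |R(-0.8)|=0.4347
Bisect:
  x_lo=-3.0306 |R|=2.0774  x_hi=-0.3700 |R|=0.6900
  mid=-1.70026 |R|=0.07403 →hi
  mid=-2.36542 |R|=0.77365 →hi
  mid=-2.69800 |R|=1.33161 →lo
  mid=-2.53171 |R|=1.03145 →lo
  mid=-2.44856 |R|=0.89755 →hi
  mid=-2.49014 |R|=0.96321 →hi
  mid=-2.51092 |R|=0.99701 →hi
  mid=-2.52132 |R|=1.01415 →lo
  mid=-2.51612 |R|=1.00556 →lo
  ...
  [-2.51287,-2.51271] ⇒ x*=-2.5127
Stable set (-2.5127, 0).

(-2.5127,0); λ=-3 ⇒ h* = 0.8376.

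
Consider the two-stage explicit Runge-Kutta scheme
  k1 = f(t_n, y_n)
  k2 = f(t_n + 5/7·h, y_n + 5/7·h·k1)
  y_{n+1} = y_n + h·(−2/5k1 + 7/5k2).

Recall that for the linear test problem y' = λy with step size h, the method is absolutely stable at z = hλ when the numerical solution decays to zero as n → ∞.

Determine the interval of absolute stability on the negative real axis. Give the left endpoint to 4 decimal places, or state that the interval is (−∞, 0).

Test eqn y'=λy, z=hλ:
  k1=λy_n ⇒ h·k1=z·y_n;  k2=λ(1+5/7z)y_n ⇒ h·k2=z(1+5/7z)y_n
  y_{n+1}/y_n = 1 − 2/5z + 7/5z(1+5/7z) = 1 + z + z²
  so R(z) = 1 + z + z².

Find x<0 with |R(x)|<1.
x=-0.54: |R|=0.7516
R=1: x+1x²=0 ⇒ x=−1=-1.0000; min R=1−1/(4·1)=0.7500>−1
Confirm numerically:
  x=-0.971: |R|=0.97184 <1
  x=-0.926: |R|=0.93148 <1
  x=-0.683: |R|=0.78349 <1
  x=-0.487: |R|=0.75017 <1
  x=-1.529: |R|=1.80884 >1
  x=-1.438: |R|=1.62984 >1
  x=-1.161: |R|=1.18692 >1
Stable set (-1.0000, 0).

(-1.0000, 0).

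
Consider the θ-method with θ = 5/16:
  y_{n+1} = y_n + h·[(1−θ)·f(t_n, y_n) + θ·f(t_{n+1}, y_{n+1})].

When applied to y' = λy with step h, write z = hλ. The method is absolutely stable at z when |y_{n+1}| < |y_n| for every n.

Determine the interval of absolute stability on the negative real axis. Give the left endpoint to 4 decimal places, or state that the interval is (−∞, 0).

On y'=λy, z=hλ:
  y_{n+1} = y_n + z·[11/16·y_n + 5/16·y_{n+1}] ⇒ (1 − 5/16z)y_{n+1} = (1 + 11/16z)y_n
  ⇒ R(z) = (1 + 11/16z)/(1 − 5/16z).

Find x<0 with |R(x)|<1.
x=-0.82: |R|=0.3473
R=−1: 1+11/16x = −1+5/16x ⇒ -3/8x=2 ⇒ x=2/(-3/8)=-5.3333
Confirm numerically:
  x=-4.645: |R|=0.89471 <1
  x=-4.268: |R|=0.82882 <1
  x=-3.940: |R|=0.76583 <1
  x=-2.894: |R|=0.51966 <1
  x=-5.808: |R|=1.06323 >1
  x=-5.797: |R|=1.06184 >1
  x=-5.683: |R|=1.04724 >1
Interval (-5.3333, 0).

z∈(-5.3333,0).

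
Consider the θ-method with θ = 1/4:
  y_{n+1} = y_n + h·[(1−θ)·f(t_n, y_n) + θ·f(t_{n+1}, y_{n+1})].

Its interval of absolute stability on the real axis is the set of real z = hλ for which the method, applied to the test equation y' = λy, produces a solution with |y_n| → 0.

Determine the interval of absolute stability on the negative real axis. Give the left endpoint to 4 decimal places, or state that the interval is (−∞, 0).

(-4.0000, 0).

Test eqn y'=λy, z=hλ:
  y_{n+1} = y_n + z·[3/4·y_n + 1/4·y_{n+1}] ⇒ (1 − 1/4z)y_{n+1} = (1 + 3/4z)y_n
  Hence R(z) = (1 + 3/4z)/(1 − 1/4z).

Need |R(x)|<1, x<0.
x=-0.55: |R|=0.5165
R=−1: 1+3/4x = −1+1/4x ⇒ -1/2x=2 ⇒ x=2/(-1/2)=-4.0000
Confirm numerically:
  x=-2.978: |R|=0.70708 <1
  x=-2.819: |R|=0.65361 <1
  x=-2.568: |R|=0.56395 <1
  x=-4.355: |R|=1.08498 >1
  x=-4.203: |R|=1.04949 >1
Interval (-4.0000, 0).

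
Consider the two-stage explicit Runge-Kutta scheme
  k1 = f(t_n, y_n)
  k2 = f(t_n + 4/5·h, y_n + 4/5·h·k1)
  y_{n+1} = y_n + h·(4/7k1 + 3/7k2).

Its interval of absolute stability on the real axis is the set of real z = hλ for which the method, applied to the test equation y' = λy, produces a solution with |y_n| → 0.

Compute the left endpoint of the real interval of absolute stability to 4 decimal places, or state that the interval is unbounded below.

left endpoint -2.9167.

With y'=λy (z=hλ):
  k1=λy_n ⇒ h·k1=z·y_n;  k2=λ(1+4/5z)y_n ⇒ h·k2=z(1+4/5z)y_n
  y_{n+1}/y_n = 1 + 4/7z + 3/7z(1+4/5z) = 1 + z + 12/35z²
  so R(z) = 1 + z + 12/35z².

Find x<0 with |R(x)|<1.
x=-1.39: |R|=0.2724
R=1: x+12/35x²=0 ⇒ x=−35/12=-2.9167; min R=1−1/(4·12/35)=0.2708>−1
Confirm numerically:
  x=-2.318: |R|=0.52421 <1
  x=-1.973: |R|=0.36165 <1
  x=-1.381: |R|=0.27288 <1
  x=-1.265: |R|=0.28365 <1
  x=-3.186: |R|=1.29420 >1
  x=-3.122: |R|=1.21979 >1
  x=-3.103: |R|=1.19824 >1
So |R|<1 on (-2.9167, 0).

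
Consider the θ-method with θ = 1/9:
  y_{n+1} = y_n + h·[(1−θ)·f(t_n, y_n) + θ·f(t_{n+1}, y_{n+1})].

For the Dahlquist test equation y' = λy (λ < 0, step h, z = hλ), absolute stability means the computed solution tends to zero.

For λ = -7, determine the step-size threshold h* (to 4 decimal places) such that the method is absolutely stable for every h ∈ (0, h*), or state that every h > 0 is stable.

Set f=λy, z=hλ:
  y_{n+1} = y_n + z·[8/9·y_n + 1/9·y_{n+1}] ⇒ (1 − 1/9z)y_{n+1} = (1 + 8/9z)y_n
  so R(z) = (1 + 8/9z)/(1 − 1/9z).

Solve |R(x)|<1 on ℝ⁻.
x=-1.31: |R|=0.1435
R=−1: 1+8/9x = −1+1/9x ⇒ -7/9x=2 ⇒ x=2/(-7/9)=-2.5714
Confirm numerically:
  x=-1.753: |R|=0.46722 <1
  x=-1.732: |R|=0.45248 <1
  x=-1.481: |R|=0.27173 <1
  x=-2.988: |R|=1.24324 >1
  x=-2.922: |R|=1.20584 >1
So |R|<1 on (-2.5714, 0).

(-2.5714,0); λ=-7 ⇒ h* = (18/7)/7 = 0.3673.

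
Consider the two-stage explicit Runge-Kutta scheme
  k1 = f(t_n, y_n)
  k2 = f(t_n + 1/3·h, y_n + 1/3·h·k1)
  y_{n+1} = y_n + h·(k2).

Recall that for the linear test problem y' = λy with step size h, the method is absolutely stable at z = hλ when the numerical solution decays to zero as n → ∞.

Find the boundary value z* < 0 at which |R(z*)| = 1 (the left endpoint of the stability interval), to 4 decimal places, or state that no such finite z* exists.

left endpoint -3.0000.

Test eqn y'=λy, z=hλ:
  k1=λy_n ⇒ h·k1=z·y_n;  k2=λ(1+1/3z)y_n ⇒ h·k2=z(1+1/3z)y_n
  y_{n+1}/y_n = 1 + z(1+1/3z) = 1 + z + 1/3z²
  ⇒ R(z) = 1 + z + 1/3z².

Find x<0 with |R(x)|<1.
x=-1.55: |R|=0.2508
R=1: x+1/3x²=0 ⇒ x=−3=-3.0000; min R=1−1/(4·1/3)=0.2500>−1
Confirm numerically:
  x=-2.905: |R|=0.90801 <1
  x=-2.523: |R|=0.59884 <1
  x=-2.507: |R|=0.58802 <1
  x=-3.339: |R|=1.37731 >1
  x=-3.193: |R|=1.20542 >1
  x=-3.062: |R|=1.06328 >1
So |R|<1 on (-3.0000, 0).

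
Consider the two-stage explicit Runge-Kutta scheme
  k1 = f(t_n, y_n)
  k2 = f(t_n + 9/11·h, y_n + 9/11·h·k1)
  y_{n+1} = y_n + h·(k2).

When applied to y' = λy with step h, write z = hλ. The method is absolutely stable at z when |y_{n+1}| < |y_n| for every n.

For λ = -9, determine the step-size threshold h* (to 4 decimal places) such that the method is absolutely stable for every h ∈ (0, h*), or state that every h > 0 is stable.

On y'=λy, z=hλ:
  k1=λy_n ⇒ h·k1=z·y_n;  k2=λ(1+9/11z)y_n ⇒ h·k2=z(1+9/11z)y_n
  y_{n+1}/y_n = 1 + z(1+9/11z) = 1 + z + 9/11z²
  R(z) = 1 + z + 9/11z².

Solve |R(x)|<1 on ℝ⁻.
x=-1.2: |R|=0.9782
R=1: x+9/11x²=0 ⇒ x=−11/9=-1.2222; min R=1−1/(4·9/11)=0.6944>−1
Confirm numerically:
  x=-0.903: |R|=0.76415 <1
  x=-0.831: |R|=0.73400 <1
  x=-0.729: |R|=0.70582 <1
  x=-0.556: |R|=0.69693 <1
  x=-1.587: |R|=1.47365 >1
  x=-1.412: |R|=1.21925 >1
  x=-1.374: |R|=1.17063 >1
Stable set (-1.2222, 0).

(-1.2222,0); λ=-9 ⇒ h* = (11/9)/9 = 0.1358.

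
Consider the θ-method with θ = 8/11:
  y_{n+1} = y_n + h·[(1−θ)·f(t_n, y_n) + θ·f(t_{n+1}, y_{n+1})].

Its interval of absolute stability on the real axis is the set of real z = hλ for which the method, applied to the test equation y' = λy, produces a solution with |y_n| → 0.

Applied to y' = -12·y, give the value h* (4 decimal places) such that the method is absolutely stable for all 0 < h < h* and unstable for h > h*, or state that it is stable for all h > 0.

On y'=λy, z=hλ:
  y_{n+1} = y_n + z·[3/11·y_n + 8/11·y_{n+1}] ⇒ (1 − 8/11z)y_{n+1} = (1 + 3/11z)y_n
  so R(z) = (1 + 3/11z)/(1 − 8/11z).

Solve |R(x)|<1 on ℝ⁻.
x=-0.5: |R|=0.6333
x=-2: |R|=0.1852
x=-10: |R|=0.2088
x=-100: |R|=0.3564
θ=8/11≥1/2 ⇒ |1+3/11x|<|1−8/11x| ∀x<0 ⇒ stable on all of ℝ⁻.

interval (−∞, 0). Any h>0 works for λ=-12.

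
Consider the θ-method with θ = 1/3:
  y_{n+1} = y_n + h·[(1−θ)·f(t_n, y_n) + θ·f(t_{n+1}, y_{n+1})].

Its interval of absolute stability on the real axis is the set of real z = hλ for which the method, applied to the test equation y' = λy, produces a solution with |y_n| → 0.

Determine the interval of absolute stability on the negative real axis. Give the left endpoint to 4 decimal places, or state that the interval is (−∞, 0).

(-6.0000, 0).

Set f=λy, z=hλ:
  y_{n+1} = y_n + z·[2/3·y_n + 1/3·y_{n+1}] ⇒ (1 − 1/3z)y_{n+1} = (1 + 2/3z)y_n
  Hence R(z) = (1 + 2/3z)/(1 − 1/3z).

Find x<0 with |R(x)|<1.
x=-1.13: |R|=0.1792
R=−1: 1+2/3x = −1+1/3x ⇒ -1/3x=2 ⇒ x=2/(-1/3)=-6.0000
Confirm numerically:
  x=-5.274: |R|=0.91226 <1
  x=-5.265: |R|=0.91107 <1
  x=-3.893: |R|=0.69433 <1
  x=-3.355: |R|=0.58379 <1
  x=-6.434: |R|=1.04600 >1
  x=-6.132: |R|=1.01445 >1
So |R|<1 on (-6.0000, 0).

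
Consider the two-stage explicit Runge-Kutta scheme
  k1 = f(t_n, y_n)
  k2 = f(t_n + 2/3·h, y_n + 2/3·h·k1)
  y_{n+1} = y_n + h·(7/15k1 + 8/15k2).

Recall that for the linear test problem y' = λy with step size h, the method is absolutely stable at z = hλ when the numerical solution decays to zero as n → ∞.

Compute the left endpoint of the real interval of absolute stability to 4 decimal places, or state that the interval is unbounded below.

Set f=λy, z=hλ:
  k1=λy_n ⇒ h·k1=z·y_n;  k2=λ(1+2/3z)y_n ⇒ h·k2=z(1+2/3z)y_n
  y_{n+1}/y_n = 1 + 7/15z + 8/15z(1+2/3z) = 1 + z + 16/45z²
  so R(z) = 1 + z + 16/45z².

Boundary: |R(x)|=1, x<0.
x=-1.68: |R|=0.3235
R=1: x+16/45x²=0 ⇒ x=−45/16=-2.8125; min R=1−1/(4·16/45)=0.2969>−1
Confirm numerically:
  x=-2.571: |R|=0.77924 <1
  x=-2.435: |R|=0.67317 <1
  x=-1.732: |R|=0.33460 <1
  x=-1.649: |R|=0.31783 <1
  x=-3.242: |R|=1.49509 >1
  x=-3.193: |R|=1.43198 >1
Stable set (-2.8125, 0).

z* = -2.8125.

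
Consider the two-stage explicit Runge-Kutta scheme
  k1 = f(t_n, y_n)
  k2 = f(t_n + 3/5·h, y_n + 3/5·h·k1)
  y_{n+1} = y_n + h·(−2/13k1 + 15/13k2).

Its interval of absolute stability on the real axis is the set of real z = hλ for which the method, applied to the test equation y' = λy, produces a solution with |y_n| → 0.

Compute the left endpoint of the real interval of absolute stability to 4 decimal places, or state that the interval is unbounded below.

With y'=λy (z=hλ):
  k1=λy_n ⇒ h·k1=z·y_n;  k2=λ(1+3/5z)y_n ⇒ h·k2=z(1+3/5z)y_n
  y_{n+1}/y_n = 1 − 2/13z + 15/13z(1+3/5z) = 1 + z + 9/13z²
  so R(z) = 1 + z + 9/13z².

Solve |R(x)|<1 on ℝ⁻.
x=-1.23: |R|=0.8174
R=1: x+9/13x²=0 ⇒ x=−13/9=-1.4444; min R=1−1/(4·9/13)=0.6389>−1
Confirm numerically:
  x=-1.395: |R|=0.95225 <1
  x=-0.991: |R|=0.68890 <1
  x=-0.907: |R|=0.66253 <1
  x=-0.712: |R|=0.63896 <1
  x=-1.852: |R|=1.52255 >1
  x=-1.473: |R|=1.02912 >1
So |R|<1 on (-1.4444, 0).

left endpoint -1.4444.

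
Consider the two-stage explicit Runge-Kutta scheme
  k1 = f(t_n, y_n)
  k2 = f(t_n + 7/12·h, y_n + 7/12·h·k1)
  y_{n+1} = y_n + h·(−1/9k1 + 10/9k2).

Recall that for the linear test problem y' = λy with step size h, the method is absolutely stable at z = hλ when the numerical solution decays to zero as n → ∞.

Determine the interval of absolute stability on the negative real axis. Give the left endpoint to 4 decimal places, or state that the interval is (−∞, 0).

Set f=λy, z=hλ:
  k1=λy_n ⇒ h·k1=z·y_n;  k2=λ(1+7/12z)y_n ⇒ h·k2=z(1+7/12z)y_n
  y_{n+1}/y_n = 1 − 1/9z + 10/9z(1+7/12z) = 1 + z + 35/54z²
  Hence R(z) = 1 + z + 35/54z².

Solve |R(x)|<1 on ℝ⁻.
x=-1.47: |R|=0.9306
R=1: x+35/54x²=0 ⇒ x=−54/35=-1.5429; min R=1−1/(4·35/54)=0.6143>−1
Confirm numerically:
  x=-1.423: |R|=0.88945 <1
  x=-1.023: |R|=0.65531 <1
  x=-1.007: |R|=0.65025 <1
  x=-0.784: |R|=0.61439 <1
  x=-1.954: |R|=1.52070 >1
  x=-1.922: |R|=1.47231 >1
  x=-1.803: |R|=1.30401 >1
Stable set (-1.5429, 0).

z∈(-1.5429,0).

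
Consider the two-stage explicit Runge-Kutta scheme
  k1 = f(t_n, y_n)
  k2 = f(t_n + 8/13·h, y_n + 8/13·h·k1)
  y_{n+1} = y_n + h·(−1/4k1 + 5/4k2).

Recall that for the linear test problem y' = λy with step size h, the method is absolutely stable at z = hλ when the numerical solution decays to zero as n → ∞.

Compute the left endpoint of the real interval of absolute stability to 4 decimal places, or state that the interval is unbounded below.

z* = -1.3000.

With y'=λy (z=hλ):
  k1=λy_n ⇒ h·k1=z·y_n;  k2=λ(1+8/13z)y_n ⇒ h·k2=z(1+8/13z)y_n
  y_{n+1}/y_n = 1 − 1/4z + 5/4z(1+8/13z) = 1 + z + 10/13z²
  R(z) = 1 + z + 10/13z².

Solve |R(x)|<1 on ℝ⁻.
x=-0.63: |R|=0.6753
R=1: x+10/13x²=0 ⇒ x=−13/10=-1.3000; min R=1−1/(4·10/13)=0.6750>−1
Confirm numerically:
  x=-1.138: |R|=0.85819 <1
  x=-0.989: |R|=0.76340 <1
  x=-0.887: |R|=0.71821 <1
  x=-0.542: |R|=0.68397 <1
  x=-1.458: |R|=1.17720 >1
  x=-1.448: |R|=1.16485 >1
So |R|<1 on (-1.3000, 0).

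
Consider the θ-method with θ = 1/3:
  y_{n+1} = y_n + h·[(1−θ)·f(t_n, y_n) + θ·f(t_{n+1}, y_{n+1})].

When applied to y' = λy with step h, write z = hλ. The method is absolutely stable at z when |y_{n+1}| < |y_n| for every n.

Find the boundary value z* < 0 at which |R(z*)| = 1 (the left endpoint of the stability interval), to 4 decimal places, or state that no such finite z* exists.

Test eqn y'=λy, z=hλ:
  y_{n+1} = y_n + z·[2/3·y_n + 1/3·y_{n+1}] ⇒ (1 − 1/3z)y_{n+1} = (1 + 2/3z)y_n
  R(z) = (1 + 2/3z)/(1 − 1/3z).

Find x<0 with |R(x)|<1.
x=-0.5: |R|=0.5714
R=−1: 1+2/3x = −1+1/3x ⇒ -1/3x=2 ⇒ x=2/(-1/3)=-6.0000
Confirm numerically:
  x=-5.715: |R|=0.96730 <1
  x=-4.666: |R|=0.82598 <1
  x=-3.702: |R|=0.65712 <1
  x=-2.985: |R|=0.49624 <1
  x=-6.505: |R|=1.05313 >1
  x=-6.195: |R|=1.02121 >1
So |R|<1 on (-6.0000, 0).

z* = -6.0000.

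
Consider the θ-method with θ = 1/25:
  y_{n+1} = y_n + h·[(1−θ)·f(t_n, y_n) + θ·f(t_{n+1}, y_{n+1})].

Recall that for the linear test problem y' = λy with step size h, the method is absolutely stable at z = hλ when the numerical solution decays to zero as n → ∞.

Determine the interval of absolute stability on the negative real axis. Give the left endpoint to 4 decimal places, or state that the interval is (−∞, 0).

(-2.1739, 0).

With y'=λy (z=hλ):
  y_{n+1} = y_n + z·[24/25·y_n + 1/25·y_{n+1}] ⇒ (1 − 1/25z)y_{n+1} = (1 + 24/25z)y_n
  so R(z) = (1 + 24/25z)/(1 − 1/25z).

Solve |R(x)|<1 on ℝ⁻.
x=-1.8: |R|=0.6791
R=−1: 1+24/25x = −1+1/25x ⇒ -23/25x=2 ⇒ x=2/(-23/25)=-2.1739
Confirm numerically:
  x=-1.192: |R|=0.13775 <1
  x=-1.096: |R|=0.04997 <1
  x=-0.954: |R|=0.08107 <1
  x=-2.743: |R|=1.47179 >1
  x=-2.400: |R|=1.18978 >1
Interval (-2.1739, 0).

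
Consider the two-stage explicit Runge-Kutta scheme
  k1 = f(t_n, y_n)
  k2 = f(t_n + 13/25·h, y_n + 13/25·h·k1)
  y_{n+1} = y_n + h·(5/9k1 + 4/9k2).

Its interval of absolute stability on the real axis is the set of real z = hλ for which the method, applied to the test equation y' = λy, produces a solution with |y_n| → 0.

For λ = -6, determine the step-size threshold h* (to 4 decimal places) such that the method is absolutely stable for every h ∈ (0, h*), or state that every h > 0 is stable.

(-4.3269,0); λ=-6 ⇒ h* = (225/52)/6 = 0.7212.

Test eqn y'=λy, z=hλ:
  k1=λy_n ⇒ h·k1=z·y_n;  k2=λ(1+13/25z)y_n ⇒ h·k2=z(1+13/25z)y_n
  y_{n+1}/y_n = 1 + 5/9z + 4/9z(1+13/25z) = 1 + z + 52/225z²
  ⇒ R(z) = 1 + z + 52/225z².

Find x<0 with |R(x)|<1.
x=-0.89: |R|=0.2931
R=1: x+52/225x²=0 ⇒ x=−225/52=-4.3269; min R=1−1/(4·52/225)=-0.0817>−1
Confirm numerically:
  x=-3.677: |R|=0.44770 <1
  x=-3.600: |R|=0.39520 <1
  x=-2.591: |R|=0.03949 <1
  x=-2.073: |R|=0.07984 <1
  x=-4.725: |R|=1.43470 >1
  x=-4.582: |R|=1.27011 >1
So |R|<1 on (-4.3269, 0).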